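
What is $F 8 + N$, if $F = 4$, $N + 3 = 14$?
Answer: $43$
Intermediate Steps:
$N = 11$ ($N = -3 + 14 = 11$)
$F 8 + N = 4 \cdot 8 + 11 = 32 + 11 = 43$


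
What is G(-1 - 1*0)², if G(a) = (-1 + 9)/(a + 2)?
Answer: 64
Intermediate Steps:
G(a) = 8/(2 + a)
G(-1 - 1*0)² = (8/(2 + (-1 - 1*0)))² = (8/(2 + (-1 + 0)))² = (8/(2 - 1))² = (8/1)² = (8*1)² = 8² = 64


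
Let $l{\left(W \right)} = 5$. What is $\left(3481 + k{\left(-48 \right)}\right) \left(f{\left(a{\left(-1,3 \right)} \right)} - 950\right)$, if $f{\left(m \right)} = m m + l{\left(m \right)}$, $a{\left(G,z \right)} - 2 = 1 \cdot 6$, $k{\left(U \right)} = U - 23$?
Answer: $-3004210$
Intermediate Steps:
$k{\left(U \right)} = -23 + U$
$a{\left(G,z \right)} = 8$ ($a{\left(G,z \right)} = 2 + 1 \cdot 6 = 2 + 6 = 8$)
$f{\left(m \right)} = 5 + m^{2}$ ($f{\left(m \right)} = m m + 5 = m^{2} + 5 = 5 + m^{2}$)
$\left(3481 + k{\left(-48 \right)}\right) \left(f{\left(a{\left(-1,3 \right)} \right)} - 950\right) = \left(3481 - 71\right) \left(\left(5 + 8^{2}\right) - 950\right) = \left(3481 - 71\right) \left(\left(5 + 64\right) - 950\right) = 3410 \left(69 - 950\right) = 3410 \left(-881\right) = -3004210$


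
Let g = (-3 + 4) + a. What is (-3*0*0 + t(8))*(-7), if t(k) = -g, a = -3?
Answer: -14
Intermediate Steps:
g = -2 (g = (-3 + 4) - 3 = 1 - 3 = -2)
t(k) = 2 (t(k) = -1*(-2) = 2)
(-3*0*0 + t(8))*(-7) = (-3*0*0 + 2)*(-7) = (0*0 + 2)*(-7) = (0 + 2)*(-7) = 2*(-7) = -14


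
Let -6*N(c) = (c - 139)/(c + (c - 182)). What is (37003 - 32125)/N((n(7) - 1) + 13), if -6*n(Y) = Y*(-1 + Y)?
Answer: -2517048/67 ≈ -37568.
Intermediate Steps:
n(Y) = -Y*(-1 + Y)/6
N(c) = -(-139 + c)/(6*(-182 + 2*c)) (N(c) = -(c - 139)/(6*(c + (c - 182))) = -(-139 + c)/(6*(c + (-182 + c))) = -(-139 + c)/(6*(-182 + 2*c)))
(37003 - 32125)/N((n(7) - 1) + 13) = (37003 - 32125)/(((139 - (((1/6)*7*(1 - 1*7) - 1) + 13))/(12*(-91 + (((1/6)*7*(1 - 1*7) - 1) + 13))))) = 4878/(((139 - (((1/6)*7*(1 - 7) - 1) + 13))/(12*(-91 + (((1/6)*7*(1 - 7) - 1) + 13))))) = 4878/(((139 - (((1/6)*7*(-6) - 1) + 13))/(12*(-91 + (((1/6)*7*(-6) - 1) + 13))))) = 4878/(((139 - ((-7 - 1) + 13))/(12*(-91 + ((-7 - 1) + 13))))) = 4878/(((139 - (-8 + 13))/(12*(-91 + (-8 + 13))))) = 4878/(((139 - 1*5)/(12*(-91 + 5)))) = 4878/(((1/12)*(139 - 5)/(-86))) = 4878/(((1/12)*(-1/86)*134)) = 4878/(-67/516) = 4878*(-516/67) = -2517048/67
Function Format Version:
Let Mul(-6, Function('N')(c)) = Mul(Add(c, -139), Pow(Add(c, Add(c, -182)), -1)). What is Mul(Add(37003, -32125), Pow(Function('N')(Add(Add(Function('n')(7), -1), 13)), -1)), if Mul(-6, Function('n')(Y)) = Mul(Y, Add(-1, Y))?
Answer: Rational(-2517048, 67) ≈ -37568.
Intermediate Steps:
Function('n')(Y) = Mul(Rational(-1, 6), Y, Add(-1, Y)) (Function('n')(Y) = Mul(Rational(-1, 6), Mul(Y, Add(-1, Y))) = Mul(Rational(-1, 6), Y, Add(-1, Y)))
Function('N')(c) = Mul(Rational(-1, 6), Pow(Add(-182, Mul(2, c)), -1), Add(-139, c)) (Function('N')(c) = Mul(Rational(-1, 6), Mul(Add(c, -139), Pow(Add(c, Add(c, -182)), -1))) = Mul(Rational(-1, 6), Mul(Add(-139, c), Pow(Add(c, Add(-182, c)), -1))) = Mul(Rational(-1, 6), Mul(Add(-139, c), Pow(Add(-182, Mul(2, c)), -1))) = Mul(Rational(-1, 6), Mul(Pow(Add(-182, Mul(2, c)), -1), Add(-139, c))) = Mul(Rational(-1, 6), Pow(Add(-182, Mul(2, c)), -1), Add(-139, c)))
Mul(Add(37003, -32125), Pow(Function('N')(Add(Add(Function('n')(7), -1), 13)), -1)) = Mul(Add(37003, -32125), Pow(Mul(Rational(1, 12), Pow(Add(-91, Add(Add(Mul(Rational(1, 6), 7, Add(1, Mul(-1, 7))), -1), 13)), -1), Add(139, Mul(-1, Add(Add(Mul(Rational(1, 6), 7, Add(1, Mul(-1, 7))), -1), 13)))), -1)) = Mul(4878, Pow(Mul(Rational(1, 12), Pow(Add(-91, Add(Add(Mul(Rational(1, 6), 7, Add(1, -7)), -1), 13)), -1), Add(139, Mul(-1, Add(Add(Mul(Rational(1, 6), 7, Add(1, -7)), -1), 13)))), -1)) = Mul(4878, Pow(Mul(Rational(1, 12), Pow(Add(-91, Add(Add(Mul(Rational(1, 6), 7, -6), -1), 13)), -1), Add(139, Mul(-1, Add(Add(Mul(Rational(1, 6), 7, -6), -1), 13)))), -1)) = Mul(4878, Pow(Mul(Rational(1, 12), Pow(Add(-91, Add(Add(-7, -1), 13)), -1), Add(139, Mul(-1, Add(Add(-7, -1), 13)))), -1)) = Mul(4878, Pow(Mul(Rational(1, 12), Pow(Add(-91, Add(-8, 13)), -1), Add(139, Mul(-1, Add(-8, 13)))), -1)) = Mul(4878, Pow(Mul(Rational(1, 12), Pow(Add(-91, 5), -1), Add(139, Mul(-1, 5))), -1)) = Mul(4878, Pow(Mul(Rational(1, 12), Pow(-86, -1), Add(139, -5)), -1)) = Mul(4878, Pow(Mul(Rational(1, 12), Rational(-1, 86), 134), -1)) = Mul(4878, Pow(Rational(-67, 516), -1)) = Mul(4878, Rational(-516, 67)) = Rational(-2517048, 67)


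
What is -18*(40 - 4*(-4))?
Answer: -1008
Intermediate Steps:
-18*(40 - 4*(-4)) = -18*(40 + 16) = -18*56 = -1008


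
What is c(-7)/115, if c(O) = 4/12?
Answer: 1/345 ≈ 0.0028986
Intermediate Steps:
c(O) = ⅓ (c(O) = 4*(1/12) = ⅓)
c(-7)/115 = (⅓)/115 = (1/115)*(⅓) = 1/345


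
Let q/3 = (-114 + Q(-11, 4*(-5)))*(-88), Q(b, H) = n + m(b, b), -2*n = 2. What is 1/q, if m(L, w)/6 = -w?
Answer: 1/12936 ≈ 7.7304e-5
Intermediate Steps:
m(L, w) = -6*w (m(L, w) = 6*(-w) = -6*w)
n = -1 (n = -1/2*2 = -1)
Q(b, H) = -1 - 6*b
q = 12936 (q = 3*((-114 + (-1 - 6*(-11)))*(-88)) = 3*((-114 + (-1 + 66))*(-88)) = 3*((-114 + 65)*(-88)) = 3*(-49*(-88)) = 3*4312 = 12936)
1/q = 1/12936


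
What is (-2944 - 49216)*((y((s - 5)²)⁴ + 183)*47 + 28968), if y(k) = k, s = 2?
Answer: -18044021760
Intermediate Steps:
(-2944 - 49216)*((y((s - 5)²)⁴ + 183)*47 + 28968) = (-2944 - 49216)*((((2 - 5)²)⁴ + 183)*47 + 28968) = -52160*((((-3)²)⁴ + 183)*47 + 28968) = -52160*((9⁴ + 183)*47 + 28968) = -52160*((6561 + 183)*47 + 28968) = -52160*(6744*47 + 28968) = -52160*(316968 + 28968) = -52160*345936 = -18044021760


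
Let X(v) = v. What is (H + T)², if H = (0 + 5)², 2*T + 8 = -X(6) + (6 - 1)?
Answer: 1681/4 ≈ 420.25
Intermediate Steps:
T = -9/2 (T = -4 + (-1*6 + (6 - 1))/2 = -4 + (-6 + 5)/2 = -4 + (½)*(-1) = -4 - ½ = -9/2 ≈ -4.5000)
H = 25 (H = 5² = 25)
(H + T)² = (25 - 9/2)² = (41/2)² = 1681/4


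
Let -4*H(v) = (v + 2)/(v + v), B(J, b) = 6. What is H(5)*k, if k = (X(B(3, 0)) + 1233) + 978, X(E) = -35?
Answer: -1904/5 ≈ -380.80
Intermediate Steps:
H(v) = -(2 + v)/(8*v) (H(v) = -(v + 2)/(4*(v + v)) = -(2 + v)/(4*(2*v)) = -(2 + v)*1/(2*v)/4 = -(2 + v)/(8*v))
k = 2176 (k = (-35 + 1233) + 978 = 1198 + 978 = 2176)
H(5)*k = ((⅛)*(-2 - 1*5)/5)*2176 = ((⅛)*(⅕)*(-2 - 5))*2176 = ((⅛)*(⅕)*(-7))*2176 = -7/40*2176 = -1904/5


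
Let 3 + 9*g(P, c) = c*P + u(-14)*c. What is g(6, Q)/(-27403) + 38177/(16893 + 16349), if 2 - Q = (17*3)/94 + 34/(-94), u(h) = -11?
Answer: 73757735015/64220602083 ≈ 1.1485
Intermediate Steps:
Q = 171/94 (Q = 2 - ((17*3)/94 + 34/(-94)) = 2 - (51*(1/94) + 34*(-1/94)) = 2 - (51/94 - 17/47) = 2 - 1*17/94 = 2 - 17/94 = 171/94 ≈ 1.8191)
g(P, c) = -⅓ - 11*c/9 + P*c/9 (g(P, c) = -⅓ + (c*P - 11*c)/9 = -⅓ + (P*c - 11*c)/9 = -⅓ + (-11*c + P*c)/9 = -⅓ + (-11*c/9 + P*c/9) = -⅓ - 11*c/9 + P*c/9)
g(6, Q)/(-27403) + 38177/(16893 + 16349) = (-⅓ - 11/9*171/94 + (⅑)*6*(171/94))/(-27403) + 38177/(16893 + 16349) = (-⅓ - 209/94 + 57/47)*(-1/27403) + 38177/33242 = -379/282*(-1/27403) + 38177*(1/33242) = 379/7727646 + 38177/33242 = 73757735015/64220602083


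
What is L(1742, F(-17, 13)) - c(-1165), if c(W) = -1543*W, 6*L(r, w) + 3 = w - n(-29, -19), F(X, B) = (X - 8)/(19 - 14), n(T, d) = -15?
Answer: -10785563/6 ≈ -1.7976e+6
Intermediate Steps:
F(X, B) = -8/5 + X/5 (F(X, B) = (-8 + X)/5 = (-8 + X)*(⅕) = -8/5 + X/5)
L(r, w) = 2 + w/6 (L(r, w) = -½ + (w - 1*(-15))/6 = -½ + (w + 15)/6 = -½ + (15 + w)/6 = -½ + (5/2 + w/6) = 2 + w/6)
L(1742, F(-17, 13)) - c(-1165) = (2 + (-8/5 + (⅕)*(-17))/6) - (-1543)*(-1165) = (2 + (-8/5 - 17/5)/6) - 1*1797595 = (2 + (⅙)*(-5)) - 1797595 = (2 - ⅚) - 1797595 = 7/6 - 1797595 = -10785563/6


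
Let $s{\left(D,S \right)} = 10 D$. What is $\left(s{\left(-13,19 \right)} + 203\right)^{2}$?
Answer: $5329$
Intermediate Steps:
$\left(s{\left(-13,19 \right)} + 203\right)^{2} = \left(10 \left(-13\right) + 203\right)^{2} = \left(-130 + 203\right)^{2} = 73^{2} = 5329$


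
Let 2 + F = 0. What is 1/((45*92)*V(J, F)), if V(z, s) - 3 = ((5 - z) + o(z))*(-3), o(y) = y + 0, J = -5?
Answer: -1/49680 ≈ -2.0129e-5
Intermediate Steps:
o(y) = y
F = -2 (F = -2 + 0 = -2)
V(z, s) = -12 (V(z, s) = 3 + ((5 - z) + z)*(-3) = 3 + 5*(-3) = 3 - 15 = -12)
1/((45*92)*V(J, F)) = 1/((45*92)*(-12)) = 1/(4140*(-12)) = 1/(-49680) = -1/49680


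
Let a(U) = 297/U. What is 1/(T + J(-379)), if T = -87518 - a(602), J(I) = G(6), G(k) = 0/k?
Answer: -602/52686133 ≈ -1.1426e-5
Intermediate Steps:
G(k) = 0
J(I) = 0
T = -52686133/602 (T = -87518 - 297/602 = -52686133/602 ≈ -87519.)
1/(T + J(-379)) = 1/(-52686133/602 + 0) = 1/(-52686133/602) = -602/52686133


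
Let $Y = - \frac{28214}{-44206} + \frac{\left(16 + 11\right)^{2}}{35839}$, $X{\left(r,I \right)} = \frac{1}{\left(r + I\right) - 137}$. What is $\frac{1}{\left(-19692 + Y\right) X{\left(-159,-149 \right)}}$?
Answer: $\frac{352506490565}{15598484625704} \approx 0.022599$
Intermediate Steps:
$X{\left(r,I \right)} = \frac{1}{-137 + I + r}$ ($X{\left(r,I \right)} = \frac{1}{\left(I + r\right) - 137} = \frac{1}{-137 + I + r}$)
$Y = \frac{521693860}{792149417}$ ($Y = \left(-28214\right) \left(- \frac{1}{44206}\right) + 27^{2} \cdot \frac{1}{35839} = \frac{14107}{22103} + 729 \cdot \frac{1}{35839} = \frac{14107}{22103} + \frac{729}{35839} = \frac{521693860}{792149417} \approx 0.65858$)
$\frac{1}{\left(-19692 + Y\right) X{\left(-159,-149 \right)}} = \frac{1}{\left(-19692 + \frac{521693860}{792149417}\right) \frac{1}{-137 - 149 - 159}} = \frac{1}{\left(- \frac{15598484625704}{792149417}\right) \frac{1}{-445}} = - \frac{792149417}{15598484625704 \left(- \frac{1}{445}\right)} = \left(- \frac{792149417}{15598484625704}\right) \left(-445\right) = \frac{352506490565}{15598484625704}$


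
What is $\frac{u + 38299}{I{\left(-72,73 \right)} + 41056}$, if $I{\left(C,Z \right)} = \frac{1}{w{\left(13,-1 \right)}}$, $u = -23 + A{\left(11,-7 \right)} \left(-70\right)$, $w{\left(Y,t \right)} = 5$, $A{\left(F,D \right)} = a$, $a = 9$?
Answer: $\frac{188230}{205281} \approx 0.91694$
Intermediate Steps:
$A{\left(F,D \right)} = 9$
$u = -653$ ($u = -23 + 9 \left(-70\right) = -23 - 630 = -653$)
$I{\left(C,Z \right)} = \frac{1}{5}$
$\frac{u + 38299}{I{\left(-72,73 \right)} + 41056} = \frac{-653 + 38299}{\frac{1}{5} + 41056} = \frac{37646}{\frac{205281}{5}} = 37646 \cdot \frac{5}{205281} = \frac{188230}{205281}$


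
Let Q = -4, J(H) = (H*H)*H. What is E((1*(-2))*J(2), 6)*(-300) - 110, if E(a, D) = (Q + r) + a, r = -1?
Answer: 6190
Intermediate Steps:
J(H) = H³ (J(H) = H²*H = H³)
E(a, D) = -5 + a (E(a, D) = (-4 - 1) + a = -5 + a)
E((1*(-2))*J(2), 6)*(-300) - 110 = (-5 + (1*(-2))*2³)*(-300) - 110 = (-5 - 2*8)*(-300) - 110 = (-5 - 16)*(-300) - 110 = -21*(-300) - 110 = 6300 - 110 = 6190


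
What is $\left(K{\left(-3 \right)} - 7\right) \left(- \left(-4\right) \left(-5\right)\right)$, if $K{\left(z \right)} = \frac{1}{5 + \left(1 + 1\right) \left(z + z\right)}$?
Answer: $\frac{1000}{7} \approx 142.86$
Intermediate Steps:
$K{\left(z \right)} = \frac{1}{5 + 4 z}$ ($K{\left(z \right)} = \frac{1}{5 + 2 \cdot 2 z} = \frac{1}{5 + 4 z}$)
$\left(K{\left(-3 \right)} - 7\right) \left(- \left(-4\right) \left(-5\right)\right) = \left(\frac{1}{5 + 4 \left(-3\right)} - 7\right) \left(- \left(-4\right) \left(-5\right)\right) = \left(\frac{1}{5 - 12} - 7\right) \left(\left(-1\right) 20\right) = \left(\frac{1}{-7} - 7\right) \left(-20\right) = \left(- \frac{1}{7} - 7\right) \left(-20\right) = \left(- \frac{50}{7}\right) \left(-20\right) = \frac{1000}{7}$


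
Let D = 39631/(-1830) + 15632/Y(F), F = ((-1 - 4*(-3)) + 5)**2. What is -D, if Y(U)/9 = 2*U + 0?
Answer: 1604303/87840 ≈ 18.264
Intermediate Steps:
F = 256 (F = ((-1 + 12) + 5)**2 = (11 + 5)**2 = 16**2 = 256)
Y(U) = 18*U (Y(U) = 9*(2*U + 0) = 9*(2*U) = 18*U)
D = -1604303/87840 (D = 39631/(-1830) + 15632/((18*256)) = 39631*(-1/1830) + 15632/4608 = -39631/1830 + 15632*(1/4608) = -39631/1830 + 977/288 = -1604303/87840 ≈ -18.264)
-D = -1*(-1604303/87840) = 1604303/87840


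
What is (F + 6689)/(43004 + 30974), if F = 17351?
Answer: 12020/36989 ≈ 0.32496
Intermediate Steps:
(F + 6689)/(43004 + 30974) = (17351 + 6689)/(43004 + 30974) = 24040/73978 = 24040*(1/73978) = 12020/36989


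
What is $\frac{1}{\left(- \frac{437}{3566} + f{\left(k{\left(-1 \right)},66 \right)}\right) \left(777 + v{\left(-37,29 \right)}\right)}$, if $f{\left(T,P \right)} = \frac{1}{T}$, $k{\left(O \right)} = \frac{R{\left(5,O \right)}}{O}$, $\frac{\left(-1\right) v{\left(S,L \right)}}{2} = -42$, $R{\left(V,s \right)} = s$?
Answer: $\frac{3566}{2694069} \approx 0.0013236$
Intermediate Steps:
$v{\left(S,L \right)} = 84$ ($v{\left(S,L \right)} = \left(-2\right) \left(-42\right) = 84$)
$k{\left(O \right)} = 1$ ($k{\left(O \right)} = \frac{O}{O} = 1$)
$\frac{1}{\left(- \frac{437}{3566} + f{\left(k{\left(-1 \right)},66 \right)}\right) \left(777 + v{\left(-37,29 \right)}\right)} = \frac{1}{\left(- \frac{437}{3566} + 1^{-1}\right) \left(777 + 84\right)} = \frac{1}{\left(\left(-437\right) \frac{1}{3566} + 1\right) 861} = \frac{1}{\left(- \frac{437}{3566} + 1\right) 861} = \frac{1}{\frac{3129}{3566} \cdot 861} = \frac{1}{\frac{2694069}{3566}} = \frac{3566}{2694069}$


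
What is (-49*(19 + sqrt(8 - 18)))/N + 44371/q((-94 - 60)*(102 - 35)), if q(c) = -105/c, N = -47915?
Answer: 17907301505/4107 + 7*I*sqrt(10)/6845 ≈ 4.3602e+6 + 0.0032339*I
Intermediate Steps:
(-49*(19 + sqrt(8 - 18)))/N + 44371/q((-94 - 60)*(102 - 35)) = -49*(19 + sqrt(8 - 18))/(-47915) + 44371/((-105*1/((-94 - 60)*(102 - 35)))) = -49*(19 + sqrt(-10))*(-1/47915) + 44371/((-105/((-154*67)))) = -49*(19 + I*sqrt(10))*(-1/47915) + 44371/((-105/(-10318))) = (-931 - 49*I*sqrt(10))*(-1/47915) + 44371/((-105*(-1/10318))) = (133/6845 + 7*I*sqrt(10)/6845) + 44371/(15/1474) = (133/6845 + 7*I*sqrt(10)/6845) + 44371*(1474/15) = (133/6845 + 7*I*sqrt(10)/6845) + 65402854/15 = 17907301505/4107 + 7*I*sqrt(10)/6845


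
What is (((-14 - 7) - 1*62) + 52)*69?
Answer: -2139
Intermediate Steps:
(((-14 - 7) - 1*62) + 52)*69 = ((-21 - 62) + 52)*69 = (-83 + 52)*69 = -31*69 = -2139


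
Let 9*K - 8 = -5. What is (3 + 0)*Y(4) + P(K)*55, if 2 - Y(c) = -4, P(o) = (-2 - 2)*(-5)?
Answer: 1118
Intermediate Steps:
K = ⅓ (K = 8/9 + (⅑)*(-5) = 8/9 - 5/9 = ⅓ ≈ 0.33333)
P(o) = 20 (P(o) = -4*(-5) = 20)
Y(c) = 6 (Y(c) = 2 - 1*(-4) = 2 + 4 = 6)
(3 + 0)*Y(4) + P(K)*55 = (3 + 0)*6 + 20*55 = 3*6 + 1100 = 18 + 1100 = 1118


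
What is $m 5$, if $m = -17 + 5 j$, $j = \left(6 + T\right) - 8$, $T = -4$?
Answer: $-235$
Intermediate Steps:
$j = -6$ ($j = \left(6 - 4\right) - 8 = 2 - 8 = -6$)
$m = -47$ ($m = -17 + 5 \left(-6\right) = -17 - 30 = -47$)
$m 5 = \left(-47\right) 5 = -235$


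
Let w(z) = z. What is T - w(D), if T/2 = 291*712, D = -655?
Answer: 415039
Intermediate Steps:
T = 414384 (T = 2*(291*712) = 2*207192 = 414384)
T - w(D) = 414384 - 1*(-655) = 414384 + 655 = 415039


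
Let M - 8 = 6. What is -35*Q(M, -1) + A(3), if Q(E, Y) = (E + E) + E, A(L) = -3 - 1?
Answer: -1474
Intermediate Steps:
A(L) = -4
M = 14 (M = 8 + 6 = 14)
Q(E, Y) = 3*E (Q(E, Y) = 2*E + E = 3*E)
-35*Q(M, -1) + A(3) = -105*14 - 4 = -35*42 - 4 = -1470 - 4 = -1474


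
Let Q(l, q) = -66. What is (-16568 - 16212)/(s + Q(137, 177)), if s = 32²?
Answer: -16390/479 ≈ -34.217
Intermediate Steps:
s = 1024
(-16568 - 16212)/(s + Q(137, 177)) = (-16568 - 16212)/(1024 - 66) = -32780/958 = -32780*1/958 = -16390/479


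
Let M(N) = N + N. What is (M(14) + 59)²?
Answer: 7569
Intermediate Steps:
M(N) = 2*N
(M(14) + 59)² = (2*14 + 59)² = (28 + 59)² = 87² = 7569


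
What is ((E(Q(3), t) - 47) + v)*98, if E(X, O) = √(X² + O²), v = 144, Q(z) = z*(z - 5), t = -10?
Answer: 9506 + 196*√34 ≈ 10649.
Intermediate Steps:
Q(z) = z*(-5 + z)
E(X, O) = √(O² + X²)
((E(Q(3), t) - 47) + v)*98 = ((√((-10)² + (3*(-5 + 3))²) - 47) + 144)*98 = ((√(100 + (3*(-2))²) - 47) + 144)*98 = ((√(100 + (-6)²) - 47) + 144)*98 = ((√(100 + 36) - 47) + 144)*98 = ((√136 - 47) + 144)*98 = ((2*√34 - 47) + 144)*98 = ((-47 + 2*√34) + 144)*98 = (97 + 2*√34)*98 = 9506 + 196*√34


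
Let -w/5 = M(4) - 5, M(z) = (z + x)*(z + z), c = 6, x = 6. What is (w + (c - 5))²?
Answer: 139876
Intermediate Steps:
M(z) = 2*z*(6 + z) (M(z) = (z + 6)*(z + z) = (6 + z)*(2*z) = 2*z*(6 + z))
w = -375 (w = -5*(2*4*(6 + 4) - 5) = -5*(2*4*10 - 5) = -5*(80 - 5) = -5*75 = -375)
(w + (c - 5))² = (-375 + (6 - 5))² = (-375 + 1)² = (-374)² = 139876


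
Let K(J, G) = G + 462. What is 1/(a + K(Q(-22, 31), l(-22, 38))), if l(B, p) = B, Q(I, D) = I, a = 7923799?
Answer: 1/7924239 ≈ 1.2620e-7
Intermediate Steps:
K(J, G) = 462 + G
1/(a + K(Q(-22, 31), l(-22, 38))) = 1/(7923799 + (462 - 22)) = 1/(7923799 + 440) = 1/7924239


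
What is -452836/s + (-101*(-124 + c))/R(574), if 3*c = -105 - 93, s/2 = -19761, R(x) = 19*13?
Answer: 22902044/256893 ≈ 89.150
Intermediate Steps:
R(x) = 247
s = -39522 (s = 2*(-19761) = -39522)
c = -66 (c = (-105 - 93)/3 = (1/3)*(-198) = -66)
-452836/s + (-101*(-124 + c))/R(574) = -452836/(-39522) - 101*(-124 - 66)/247 = -452836*(-1/39522) - 101*(-190)*(1/247) = 226418/19761 + 19190*(1/247) = 226418/19761 + 1010/13 = 22902044/256893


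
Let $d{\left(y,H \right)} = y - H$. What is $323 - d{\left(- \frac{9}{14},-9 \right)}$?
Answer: $\frac{4405}{14} \approx 314.64$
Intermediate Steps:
$323 - d{\left(- \frac{9}{14},-9 \right)} = 323 - \left(- \frac{9}{14} - -9\right) = 323 - \left(\left(-9\right) \frac{1}{14} + 9\right) = 323 - \left(- \frac{9}{14} + 9\right) = 323 - \frac{117}{14} = \frac{4405}{14}$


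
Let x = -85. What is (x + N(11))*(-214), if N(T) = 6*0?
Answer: 18190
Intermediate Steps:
N(T) = 0
(x + N(11))*(-214) = (-85 + 0)*(-214) = -85*(-214) = 18190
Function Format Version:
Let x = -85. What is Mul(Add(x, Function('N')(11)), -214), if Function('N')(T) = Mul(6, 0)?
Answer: 18190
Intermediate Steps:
Function('N')(T) = 0
Mul(Add(x, Function('N')(11)), -214) = Mul(Add(-85, 0), -214) = Mul(-85, -214) = 18190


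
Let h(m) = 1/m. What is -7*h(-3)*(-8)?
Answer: -56/3 ≈ -18.667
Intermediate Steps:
-7*h(-3)*(-8) = -7/(-3)*(-8) = -7*(-1/3)*(-8) = (7/3)*(-8) = -56/3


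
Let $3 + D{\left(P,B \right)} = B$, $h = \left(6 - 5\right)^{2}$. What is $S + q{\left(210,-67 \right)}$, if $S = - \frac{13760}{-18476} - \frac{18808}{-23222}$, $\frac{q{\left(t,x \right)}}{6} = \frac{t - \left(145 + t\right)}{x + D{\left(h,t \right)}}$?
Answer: $- \frac{3498610359}{750836926} \approx -4.6596$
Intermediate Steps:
$h = 1$ ($h = 1^{2} = 1$)
$D{\left(P,B \right)} = -3 + B$
$q{\left(t,x \right)} = - \frac{870}{-3 + t + x}$ ($q{\left(t,x \right)} = 6 \frac{t - \left(145 + t\right)}{x + \left(-3 + t\right)} = 6 \left(- \frac{145}{-3 + t + x}\right) = - \frac{870}{-3 + t + x}$)
$S = \frac{83378916}{53631209}$ ($S = \left(-13760\right) \left(- \frac{1}{18476}\right) - - \frac{9404}{11611} = \frac{3440}{4619} + \frac{9404}{11611} = \frac{83378916}{53631209} \approx 1.5547$)
$S + q{\left(210,-67 \right)} = \frac{83378916}{53631209} - \frac{870}{-3 + 210 - 67} = \frac{83378916}{53631209} - \frac{870}{140} = \frac{83378916}{53631209} - \frac{87}{14} = - \frac{3498610359}{750836926}$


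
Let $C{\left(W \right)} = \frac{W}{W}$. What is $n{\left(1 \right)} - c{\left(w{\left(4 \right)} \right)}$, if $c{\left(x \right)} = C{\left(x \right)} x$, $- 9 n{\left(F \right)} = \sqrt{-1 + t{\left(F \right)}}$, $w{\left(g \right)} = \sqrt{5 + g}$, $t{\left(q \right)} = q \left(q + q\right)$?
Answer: $- \frac{28}{9} \approx -3.1111$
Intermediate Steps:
$t{\left(q \right)} = 2 q^{2}$ ($t{\left(q \right)} = q 2 q = 2 q^{2}$)
$C{\left(W \right)} = 1$
$n{\left(F \right)} = - \frac{\sqrt{-1 + 2 F^{2}}}{9}$
$c{\left(x \right)} = x$ ($c{\left(x \right)} = 1 x = x$)
$n{\left(1 \right)} - c{\left(w{\left(4 \right)} \right)} = - \frac{\sqrt{-1 + 2 \cdot 1^{2}}}{9} - \sqrt{5 + 4} = - \frac{\sqrt{-1 + 2 \cdot 1}}{9} - \sqrt{9} = - \frac{\sqrt{-1 + 2}}{9} - 3 = - \frac{\sqrt{1}}{9} - 3 = \left(- \frac{1}{9}\right) 1 - 3 = - \frac{1}{9} - 3 = - \frac{28}{9}$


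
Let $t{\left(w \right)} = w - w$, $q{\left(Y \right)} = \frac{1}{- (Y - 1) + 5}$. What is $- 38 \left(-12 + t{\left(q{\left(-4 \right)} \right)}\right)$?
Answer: $456$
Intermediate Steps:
$q{\left(Y \right)} = \frac{1}{6 - Y}$ ($q{\left(Y \right)} = \frac{1}{- (-1 + Y) + 5} = \frac{1}{\left(1 - Y\right) + 5} = \frac{1}{6 - Y}$)
$t{\left(w \right)} = 0$
$- 38 \left(-12 + t{\left(q{\left(-4 \right)} \right)}\right) = - 38 \left(-12 + 0\right) = \left(-38\right) \left(-12\right) = 456$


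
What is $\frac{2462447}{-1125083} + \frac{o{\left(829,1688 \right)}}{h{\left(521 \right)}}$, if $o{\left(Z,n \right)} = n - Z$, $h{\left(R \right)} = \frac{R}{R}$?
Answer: $\frac{963983850}{1125083} \approx 856.81$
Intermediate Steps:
$h{\left(R \right)} = 1$
$\frac{2462447}{-1125083} + \frac{o{\left(829,1688 \right)}}{h{\left(521 \right)}} = \frac{2462447}{-1125083} + \frac{1688 - 829}{1} = 2462447 \left(- \frac{1}{1125083}\right) + \left(1688 - 829\right) 1 = - \frac{2462447}{1125083} + 859 \cdot 1 = - \frac{2462447}{1125083} + 859 = \frac{963983850}{1125083}$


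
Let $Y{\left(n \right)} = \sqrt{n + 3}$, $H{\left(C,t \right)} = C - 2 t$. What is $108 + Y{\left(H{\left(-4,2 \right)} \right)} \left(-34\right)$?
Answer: $108 - 34 i \sqrt{5} \approx 108.0 - 76.026 i$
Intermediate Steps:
$Y{\left(n \right)} = \sqrt{3 + n}$
$108 + Y{\left(H{\left(-4,2 \right)} \right)} \left(-34\right) = 108 + \sqrt{3 - 8} \left(-34\right) = 108 + \sqrt{-5} \left(-34\right) = 108 + i \sqrt{5} \left(-34\right) = 108 - 34 i \sqrt{5}$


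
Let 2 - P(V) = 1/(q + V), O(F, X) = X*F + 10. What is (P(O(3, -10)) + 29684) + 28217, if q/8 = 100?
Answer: 45164339/780 ≈ 57903.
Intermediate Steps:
q = 800 (q = 8*100 = 800)
O(F, X) = 10 + F*X (O(F, X) = F*X + 10 = 10 + F*X)
P(V) = 2 - 1/(800 + V)
(P(O(3, -10)) + 29684) + 28217 = ((1599 + 2*(10 + 3*(-10)))/(800 + (10 + 3*(-10))) + 29684) + 28217 = ((1599 + 2*(10 - 30))/(800 + (10 - 30)) + 29684) + 28217 = ((1599 + 2*(-20))/(800 - 20) + 29684) + 28217 = ((1599 - 40)/780 + 29684) + 28217 = ((1/780)*1559 + 29684) + 28217 = (1559/780 + 29684) + 28217 = 23155079/780 + 28217 = 45164339/780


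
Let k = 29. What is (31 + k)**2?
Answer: 3600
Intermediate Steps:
(31 + k)**2 = (31 + 29)**2 = 60**2 = 3600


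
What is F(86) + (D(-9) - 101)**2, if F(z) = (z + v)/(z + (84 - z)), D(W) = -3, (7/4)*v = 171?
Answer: 3180547/294 ≈ 10818.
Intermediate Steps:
v = 684/7 (v = (4/7)*171 = 684/7 ≈ 97.714)
F(z) = 57/49 + z/84 (F(z) = (z + 684/7)/(z + (84 - z)) = (684/7 + z)/84 = (684/7 + z)*(1/84) = 57/49 + z/84)
F(86) + (D(-9) - 101)**2 = (57/49 + (1/84)*86) + (-3 - 101)**2 = (57/49 + 43/42) + (-104)**2 = 643/294 + 10816 = 3180547/294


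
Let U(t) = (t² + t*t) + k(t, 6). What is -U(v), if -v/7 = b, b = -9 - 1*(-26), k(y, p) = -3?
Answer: -28319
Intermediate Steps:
b = 17 (b = -9 + 26 = 17)
v = -119 (v = -7*17 = -119)
U(t) = -3 + 2*t² (U(t) = (t² + t*t) - 3 = (t² + t²) - 3 = 2*t² - 3 = -3 + 2*t²)
-U(v) = -(-3 + 2*(-119)²) = -(-3 + 2*14161) = -(-3 + 28322) = -1*28319 = -28319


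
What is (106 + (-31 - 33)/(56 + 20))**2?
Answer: 3992004/361 ≈ 11058.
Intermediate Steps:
(106 + (-31 - 33)/(56 + 20))**2 = (106 - 64/76)**2 = (106 - 64*1/76)**2 = (106 - 16/19)**2 = (1998/19)**2 = 3992004/361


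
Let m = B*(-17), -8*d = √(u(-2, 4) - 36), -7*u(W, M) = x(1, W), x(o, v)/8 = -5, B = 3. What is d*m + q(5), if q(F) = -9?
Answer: -9 + 51*I*√371/28 ≈ -9.0 + 35.083*I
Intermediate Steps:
x(o, v) = -40 (x(o, v) = 8*(-5) = -40)
u(W, M) = 40/7 (u(W, M) = -⅐*(-40) = 40/7)
d = -I*√371/28 (d = -√(40/7 - 36)/8 = -I*√371/28 ≈ -0.68791*I)
m = -51 (m = 3*(-17) = -51)
d*m + q(5) = -I*√371/28*(-51) - 9 = 51*I*√371/28 - 9 = -9 + 51*I*√371/28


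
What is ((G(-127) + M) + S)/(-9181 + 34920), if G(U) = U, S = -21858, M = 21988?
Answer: 3/25739 ≈ 0.00011655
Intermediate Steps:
((G(-127) + M) + S)/(-9181 + 34920) = ((-127 + 21988) - 21858)/(-9181 + 34920) = (21861 - 21858)/25739 = 3*(1/25739) = 3/25739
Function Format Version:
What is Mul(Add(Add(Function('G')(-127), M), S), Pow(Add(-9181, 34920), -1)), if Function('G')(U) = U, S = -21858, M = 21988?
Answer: Rational(3, 25739) ≈ 0.00011655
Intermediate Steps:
Mul(Add(Add(Function('G')(-127), M), S), Pow(Add(-9181, 34920), -1)) = Mul(Add(Add(-127, 21988), -21858), Pow(Add(-9181, 34920), -1)) = Mul(Add(21861, -21858), Pow(25739, -1)) = Mul(3, Rational(1, 25739)) = Rational(3, 25739)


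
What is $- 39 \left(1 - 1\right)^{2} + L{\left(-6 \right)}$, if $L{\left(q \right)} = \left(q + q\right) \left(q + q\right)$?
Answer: $144$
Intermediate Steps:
$L{\left(q \right)} = 4 q^{2}$ ($L{\left(q \right)} = 2 q 2 q = 4 q^{2}$)
$- 39 \left(1 - 1\right)^{2} + L{\left(-6 \right)} = - 39 \left(1 - 1\right)^{2} + 4 \left(-6\right)^{2} = - 39 \cdot 0^{2} + 4 \cdot 36 = \left(-39\right) 0 + 144 = 0 + 144 = 144$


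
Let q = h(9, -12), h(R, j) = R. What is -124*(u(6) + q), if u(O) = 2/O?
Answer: -3472/3 ≈ -1157.3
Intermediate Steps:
q = 9
-124*(u(6) + q) = -124*(2/6 + 9) = -124*(2*(1/6) + 9) = -124*(1/3 + 9) = -124*28/3 = -3472/3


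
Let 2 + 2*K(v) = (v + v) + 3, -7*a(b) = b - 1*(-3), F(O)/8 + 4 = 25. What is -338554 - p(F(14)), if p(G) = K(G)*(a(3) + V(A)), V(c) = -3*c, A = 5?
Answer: -4702349/14 ≈ -3.3588e+5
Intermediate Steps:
F(O) = 168 (F(O) = -32 + 8*25 = -32 + 200 = 168)
a(b) = -3/7 - b/7 (a(b) = -(b - 1*(-3))/7 = -(b + 3)/7 = -(3 + b)/7 = -3/7 - b/7)
K(v) = ½ + v (K(v) = -1 + ((v + v) + 3)/2 = -1 + (2*v + 3)/2 = -1 + (3 + 2*v)/2 = -1 + (3/2 + v) = ½ + v)
p(G) = -111/14 - 111*G/7 (p(G) = (½ + G)*((-3/7 - ⅐*3) - 3*5) = (½ + G)*((-3/7 - 3/7) - 15) = (½ + G)*(-6/7 - 15) = (½ + G)*(-111/7) = -111/14 - 111*G/7)
-338554 - p(F(14)) = -338554 - (-111/14 - 111/7*168) = -338554 - (-111/14 - 2664) = -338554 - 1*(-37407/14) = -338554 + 37407/14 = -4702349/14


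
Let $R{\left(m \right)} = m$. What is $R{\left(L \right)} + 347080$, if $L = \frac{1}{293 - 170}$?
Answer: $\frac{42690841}{123} \approx 3.4708 \cdot 10^{5}$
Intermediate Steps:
$L = \frac{1}{123} \approx 0.0081301$
$R{\left(L \right)} + 347080 = \frac{1}{123} + 347080 = \frac{42690841}{123}$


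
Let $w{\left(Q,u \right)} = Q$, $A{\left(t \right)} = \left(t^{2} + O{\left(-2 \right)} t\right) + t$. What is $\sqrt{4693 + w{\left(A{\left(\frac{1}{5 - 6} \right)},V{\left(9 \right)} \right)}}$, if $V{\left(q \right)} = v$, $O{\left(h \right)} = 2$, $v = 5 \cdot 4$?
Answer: $\sqrt{4691} \approx 68.491$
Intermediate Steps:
$v = 20$
$A{\left(t \right)} = t^{2} + 3 t$ ($A{\left(t \right)} = \left(t^{2} + 2 t\right) + t = t^{2} + 3 t$)
$V{\left(q \right)} = 20$
$\sqrt{4693 + w{\left(A{\left(\frac{1}{5 - 6} \right)},V{\left(9 \right)} \right)}} = \sqrt{4693 + \frac{3 + \frac{1}{5 - 6}}{5 - 6}} = \sqrt{4693 + \frac{3 + \frac{1}{-1}}{-1}} = \sqrt{4693 - \left(3 - 1\right)} = \sqrt{4693 - 2} = \sqrt{4691}$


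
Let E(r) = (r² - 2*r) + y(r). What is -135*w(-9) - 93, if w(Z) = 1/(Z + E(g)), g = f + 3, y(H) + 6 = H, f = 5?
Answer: -3948/41 ≈ -96.293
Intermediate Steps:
y(H) = -6 + H
g = 8 (g = 5 + 3 = 8)
E(r) = -6 + r² - r (E(r) = (r² - 2*r) + (-6 + r) = -6 + r² - r)
w(Z) = 1/(50 + Z) (w(Z) = 1/(Z + (-6 + 8² - 1*8)) = 1/(Z + (-6 + 64 - 8)) = 1/(Z + 50) = 1/(50 + Z))
-135*w(-9) - 93 = -135/(50 - 9) - 93 = -135/41 - 93 = -3948/41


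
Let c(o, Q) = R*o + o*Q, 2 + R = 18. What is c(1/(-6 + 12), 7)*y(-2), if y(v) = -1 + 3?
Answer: 23/3 ≈ 7.6667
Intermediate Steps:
R = 16 (R = -2 + 18 = 16)
y(v) = 2
c(o, Q) = 16*o + Q*o (c(o, Q) = 16*o + o*Q = 16*o + Q*o)
c(1/(-6 + 12), 7)*y(-2) = ((16 + 7)/(-6 + 12))*2 = (23/6)*2 = 23/3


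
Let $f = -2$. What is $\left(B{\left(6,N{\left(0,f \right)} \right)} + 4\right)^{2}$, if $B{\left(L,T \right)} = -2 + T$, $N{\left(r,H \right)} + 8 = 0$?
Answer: $36$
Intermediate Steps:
$N{\left(r,H \right)} = -8$ ($N{\left(r,H \right)} = -8 + 0 = -8$)
$\left(B{\left(6,N{\left(0,f \right)} \right)} + 4\right)^{2} = \left(\left(-2 - 8\right) + 4\right)^{2} = \left(-10 + 4\right)^{2} = \left(-6\right)^{2} = 36$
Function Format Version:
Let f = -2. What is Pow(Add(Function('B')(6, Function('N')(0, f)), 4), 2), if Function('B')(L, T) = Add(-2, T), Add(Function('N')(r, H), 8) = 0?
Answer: 36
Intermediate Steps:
Function('N')(r, H) = -8 (Function('N')(r, H) = Add(-8, 0) = -8)
Pow(Add(Function('B')(6, Function('N')(0, f)), 4), 2) = Pow(Add(Add(-2, -8), 4), 2) = Pow(Add(-10, 4), 2) = Pow(-6, 2) = 36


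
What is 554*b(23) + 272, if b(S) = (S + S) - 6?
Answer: 22432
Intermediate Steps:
b(S) = -6 + 2*S (b(S) = 2*S - 6 = -6 + 2*S)
554*b(23) + 272 = 554*(-6 + 2*23) + 272 = 554*(-6 + 46) + 272 = 554*40 + 272 = 22160 + 272 = 22432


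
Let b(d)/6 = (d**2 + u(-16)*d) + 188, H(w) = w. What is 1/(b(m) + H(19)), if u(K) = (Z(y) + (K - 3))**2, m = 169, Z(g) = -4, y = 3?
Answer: 1/708919 ≈ 1.4106e-6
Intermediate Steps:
u(K) = (-7 + K)**2 (u(K) = (-4 + (K - 3))**2 = (-4 + (-3 + K))**2 = (-7 + K)**2)
b(d) = 1128 + 6*d**2 + 3174*d (b(d) = 6*((d**2 + (-7 - 16)**2*d) + 188) = 6*((d**2 + (-23)**2*d) + 188) = 6*((d**2 + 529*d) + 188) = 6*(188 + d**2 + 529*d) = 1128 + 6*d**2 + 3174*d)
1/(b(m) + H(19)) = 1/((1128 + 6*169**2 + 3174*169) + 19) = 1/((1128 + 6*28561 + 536406) + 19) = 1/((1128 + 171366 + 536406) + 19) = 1/(708900 + 19) = 1/708919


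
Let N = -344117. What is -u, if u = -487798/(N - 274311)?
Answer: -243899/309214 ≈ -0.78877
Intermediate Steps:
u = 243899/309214 (u = -487798/(-344117 - 274311) = -487798/(-618428) = -487798*(-1/618428) = 243899/309214 ≈ 0.78877)
-u = -1*243899/309214 = -243899/309214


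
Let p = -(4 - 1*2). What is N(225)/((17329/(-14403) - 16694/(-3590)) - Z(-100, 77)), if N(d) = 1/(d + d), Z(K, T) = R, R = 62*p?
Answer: 1723559/98848080780 ≈ 1.7436e-5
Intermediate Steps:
p = -2 (p = -(4 - 2) = -1*2 = -2)
R = -124 (R = 62*(-2) = -124)
Z(K, T) = -124
N(d) = 1/(2*d)
N(225)/((17329/(-14403) - 16694/(-3590)) - Z(-100, 77)) = ((1/2)/225)/((17329/(-14403) - 16694/(-3590)) - 1*(-124)) = ((1/2)*(1/225))/((17329*(-1/14403) - 16694*(-1/3590)) + 124) = 1/(450*((-17329/14403 + 8347/1795) + 124)) = 1/(450*(89116286/25853385 + 124)) = 1/(450*(3294936026/25853385)) = (1/450)*(25853385/3294936026) = 1723559/98848080780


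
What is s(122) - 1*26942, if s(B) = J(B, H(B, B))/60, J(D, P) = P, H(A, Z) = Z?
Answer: -808199/30 ≈ -26940.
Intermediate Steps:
s(B) = B/60
s(122) - 1*26942 = (1/60)*122 - 1*26942 = 61/30 - 26942 = -808199/30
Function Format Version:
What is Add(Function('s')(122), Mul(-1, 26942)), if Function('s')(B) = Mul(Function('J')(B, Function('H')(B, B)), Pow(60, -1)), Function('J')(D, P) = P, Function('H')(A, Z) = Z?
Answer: Rational(-808199, 30) ≈ -26940.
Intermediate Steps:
Function('s')(B) = Mul(Rational(1, 60), B) (Function('s')(B) = Mul(B, Pow(60, -1)) = Mul(B, Rational(1, 60)) = Mul(Rational(1, 60), B))
Add(Function('s')(122), Mul(-1, 26942)) = Add(Mul(Rational(1, 60), 122), Mul(-1, 26942)) = Add(Rational(61, 30), -26942) = Rational(-808199, 30)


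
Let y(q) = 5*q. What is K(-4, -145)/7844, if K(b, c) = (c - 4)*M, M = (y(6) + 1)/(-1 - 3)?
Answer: 4619/31376 ≈ 0.14721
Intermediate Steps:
M = -31/4 (M = (5*6 + 1)/(-1 - 3) = (30 + 1)/(-4) = 31*(-¼) = -31/4 ≈ -7.7500)
K(b, c) = 31 - 31*c/4 (K(b, c) = (c - 4)*(-31/4) = (-4 + c)*(-31/4) = 31 - 31*c/4)
K(-4, -145)/7844 = (31 - 31/4*(-145))/7844 = (31 + 4495/4)*(1/7844) = (4619/4)*(1/7844) = 4619/31376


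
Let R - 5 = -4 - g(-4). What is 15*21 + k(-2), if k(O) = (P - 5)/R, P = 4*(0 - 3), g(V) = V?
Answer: 1558/5 ≈ 311.60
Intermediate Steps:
P = -12 (P = 4*(-3) = -12)
R = 5 (R = 5 + (-4 - 1*(-4)) = 5 + (-4 + 4) = 5 + 0 = 5)
k(O) = -17/5 (k(O) = (-12 - 5)/5 = -17*1/5 = -17/5)
15*21 + k(-2) = 15*21 - 17/5 = 315 - 17/5 = 1558/5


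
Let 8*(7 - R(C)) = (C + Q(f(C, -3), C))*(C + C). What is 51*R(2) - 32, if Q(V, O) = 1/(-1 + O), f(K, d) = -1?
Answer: 497/2 ≈ 248.50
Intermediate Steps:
R(C) = 7 - C*(C + 1/(-1 + C))/4 (R(C) = 7 - (C + 1/(-1 + C))*(C + C)/8 = 7 - (C + 1/(-1 + C))*2*C/8 = 7 - C*(C + 1/(-1 + C))/4)
51*R(2) - 32 = 51*((-1*2 + (-1 + 2)*(28 - 1*2**2))/(4*(-1 + 2))) - 32 = 51*((1/4)*(-2 + 1*(28 - 1*4))/1) - 32 = 51*((1/4)*1*(-2 + 1*(28 - 4))) - 32 = 51*((1/4)*1*(-2 + 1*24)) - 32 = 51*((1/4)*1*(-2 + 24)) - 32 = 51*((1/4)*1*22) - 32 = 51*(11/2) - 32 = 561/2 - 32 = 497/2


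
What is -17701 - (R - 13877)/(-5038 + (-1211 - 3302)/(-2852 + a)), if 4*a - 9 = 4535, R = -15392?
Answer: -152999167799/8640695 ≈ -17707.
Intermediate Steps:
a = 1136 (a = 9/4 + (1/4)*4535 = 9/4 + 4535/4 = 1136)
-17701 - (R - 13877)/(-5038 + (-1211 - 3302)/(-2852 + a)) = -17701 - (-15392 - 13877)/(-5038 + (-1211 - 3302)/(-2852 + 1136)) = -17701 - (-29269)/(-5038 - 4513/(-1716)) = -17701 - (-29269)/(-5038 - 4513*(-1/1716)) = -17701 - (-29269)/(-5038 + 4513/1716) = -17701 - (-29269)/(-8640695/1716) = -17701 - (-29269)*(-1716)/8640695 = -17701 - 1*50225604/8640695 = -17701 - 50225604/8640695 = -152999167799/8640695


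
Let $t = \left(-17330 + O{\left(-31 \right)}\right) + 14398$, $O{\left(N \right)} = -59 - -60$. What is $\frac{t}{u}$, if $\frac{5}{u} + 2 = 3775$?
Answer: $- \frac{11058663}{5} \approx -2.2117 \cdot 10^{6}$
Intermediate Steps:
$u = \frac{5}{3773}$ ($u = \frac{5}{-2 + 3775} = \frac{5}{3773} \approx 0.0013252$)
$O{\left(N \right)} = 1$ ($O{\left(N \right)} = -59 + 60 = 1$)
$t = -2931$ ($t = \left(-17330 + 1\right) + 14398 = -17329 + 14398 = -2931$)
$\frac{t}{u} = - \frac{2931}{\frac{5}{3773}} = \left(-2931\right) \frac{3773}{5} = - \frac{11058663}{5}$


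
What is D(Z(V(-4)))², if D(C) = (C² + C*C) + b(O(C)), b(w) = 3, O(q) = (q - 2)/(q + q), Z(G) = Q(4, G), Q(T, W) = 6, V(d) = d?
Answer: 5625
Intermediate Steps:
Z(G) = 6
O(q) = (-2 + q)/(2*q) (O(q) = (-2 + q)/((2*q)) = (-2 + q)*(1/(2*q)) = (-2 + q)/(2*q))
D(C) = 3 + 2*C² (D(C) = (C² + C*C) + 3 = (C² + C²) + 3 = 2*C² + 3 = 3 + 2*C²)
D(Z(V(-4)))² = (3 + 2*6²)² = (3 + 2*36)² = (3 + 72)² = 75² = 5625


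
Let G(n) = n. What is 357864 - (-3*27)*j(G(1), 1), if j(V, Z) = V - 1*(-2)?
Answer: 358107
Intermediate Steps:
j(V, Z) = 2 + V (j(V, Z) = V + 2 = 2 + V)
357864 - (-3*27)*j(G(1), 1) = 357864 - (-3*27)*(2 + 1) = 357864 - (-81)*3 = 357864 - 1*(-243) = 357864 + 243 = 358107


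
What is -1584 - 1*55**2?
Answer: -4609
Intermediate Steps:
-1584 - 1*55**2 = -1584 - 1*3025 = -1584 - 3025 = -4609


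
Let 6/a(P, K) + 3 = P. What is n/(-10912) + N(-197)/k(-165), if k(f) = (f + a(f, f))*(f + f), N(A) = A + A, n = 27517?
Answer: -1912812727/756365280 ≈ -2.5290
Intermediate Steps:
a(P, K) = 6/(-3 + P)
N(A) = 2*A
k(f) = 2*f*(f + 6/(-3 + f)) (k(f) = (f + 6/(-3 + f))*(f + f) = (f + 6/(-3 + f))*(2*f) = 2*f*(f + 6/(-3 + f)))
n/(-10912) + N(-197)/k(-165) = 27517/(-10912) + (2*(-197))/((2*(-165)*(6 - 165*(-3 - 165))/(-3 - 165))) = 27517*(-1/10912) - 394*28/(55*(6 - 165*(-168))) = -27517/10912 - 394*28/(55*(6 + 27720)) = -27517/10912 - 394/(2*(-165)*(-1/168)*27726) = -27517/10912 - 394/762465/14 = -27517/10912 - 394*14/762465 = -27517/10912 - 5516/762465 = -1912812727/756365280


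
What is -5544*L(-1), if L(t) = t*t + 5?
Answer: -33264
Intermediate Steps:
L(t) = 5 + t² (L(t) = t² + 5 = 5 + t²)
-5544*L(-1) = -5544*(5 + (-1)²) = -5544*(5 + 1) = -5544*6 = -33264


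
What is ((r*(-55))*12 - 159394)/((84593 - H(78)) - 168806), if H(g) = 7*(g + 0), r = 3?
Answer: 161374/84759 ≈ 1.9039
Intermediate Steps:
H(g) = 7*g
((r*(-55))*12 - 159394)/((84593 - H(78)) - 168806) = ((3*(-55))*12 - 159394)/((84593 - 7*78) - 168806) = (-165*12 - 159394)/((84593 - 1*546) - 168806) = (-1980 - 159394)/((84593 - 546) - 168806) = -161374/(84047 - 168806) = -161374/(-84759) = -161374*(-1/84759) = 161374/84759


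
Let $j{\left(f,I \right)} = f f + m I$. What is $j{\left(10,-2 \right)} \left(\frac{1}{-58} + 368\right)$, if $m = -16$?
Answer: $\frac{1408638}{29} \approx 48574.0$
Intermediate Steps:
$j{\left(f,I \right)} = f^{2} - 16 I$ ($j{\left(f,I \right)} = f f - 16 I = f^{2} - 16 I$)
$j{\left(10,-2 \right)} \left(\frac{1}{-58} + 368\right) = \left(10^{2} - -32\right) \left(\frac{1}{-58} + 368\right) = \left(100 + 32\right) \left(- \frac{1}{58} + 368\right) = 132 \cdot \frac{21343}{58} = \frac{1408638}{29}$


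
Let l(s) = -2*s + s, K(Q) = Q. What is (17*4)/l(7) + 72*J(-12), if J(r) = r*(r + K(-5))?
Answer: 102748/7 ≈ 14678.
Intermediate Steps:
J(r) = r*(-5 + r) (J(r) = r*(r - 5) = r*(-5 + r))
l(s) = -s
(17*4)/l(7) + 72*J(-12) = (17*4)/((-1*7)) + 72*(-12*(-5 - 12)) = 68/(-7) + 72*(-12*(-17)) = 68*(-1/7) + 72*204 = -68/7 + 14688 = 102748/7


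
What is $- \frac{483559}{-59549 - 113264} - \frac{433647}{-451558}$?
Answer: $\frac{293294773933}{78035092654} \approx 3.7585$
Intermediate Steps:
$- \frac{483559}{-59549 - 113264} - \frac{433647}{-451558} = - \frac{483559}{-59549 - 113264} - - \frac{433647}{451558} = - \frac{483559}{-172813} + \frac{433647}{451558} = \left(-483559\right) \left(- \frac{1}{172813}\right) + \frac{433647}{451558} = \frac{483559}{172813} + \frac{433647}{451558} = \frac{293294773933}{78035092654}$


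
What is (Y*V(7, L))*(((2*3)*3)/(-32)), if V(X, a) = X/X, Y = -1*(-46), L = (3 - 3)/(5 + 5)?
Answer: -207/8 ≈ -25.875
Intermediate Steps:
L = 0 (L = 0/10 = 0*(⅒) = 0)
Y = 46
V(X, a) = 1
(Y*V(7, L))*(((2*3)*3)/(-32)) = (46*1)*(((2*3)*3)/(-32)) = 46*((6*3)*(-1/32)) = 46*(18*(-1/32)) = 46*(-9/16) = -207/8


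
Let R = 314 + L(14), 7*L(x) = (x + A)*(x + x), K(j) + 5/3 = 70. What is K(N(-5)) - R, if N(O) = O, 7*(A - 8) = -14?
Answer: -977/3 ≈ -325.67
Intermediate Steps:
A = 6 (A = 8 + (⅐)*(-14) = 8 - 2 = 6)
K(j) = 205/3 (K(j) = -5/3 + 70 = 205/3)
L(x) = 2*x*(6 + x)/7 (L(x) = ((x + 6)*(x + x))/7 = ((6 + x)*(2*x))/7 = (2*x*(6 + x))/7 = 2*x*(6 + x)/7)
R = 394 (R = 314 + (2/7)*14*(6 + 14) = 314 + (2/7)*14*20 = 314 + 80 = 394)
K(N(-5)) - R = 205/3 - 1*394 = 205/3 - 394 = -977/3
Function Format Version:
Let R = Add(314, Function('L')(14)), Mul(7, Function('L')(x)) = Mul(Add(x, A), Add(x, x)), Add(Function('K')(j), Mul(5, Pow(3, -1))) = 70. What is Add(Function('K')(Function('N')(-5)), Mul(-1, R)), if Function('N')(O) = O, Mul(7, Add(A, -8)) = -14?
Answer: Rational(-977, 3) ≈ -325.67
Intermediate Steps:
A = 6 (A = Add(8, Mul(Rational(1, 7), -14)) = Add(8, -2) = 6)
Function('K')(j) = Rational(205, 3) (Function('K')(j) = Add(Rational(-5, 3), 70) = Rational(205, 3))
Function('L')(x) = Mul(Rational(2, 7), x, Add(6, x)) (Function('L')(x) = Mul(Rational(1, 7), Mul(Add(x, 6), Add(x, x))) = Mul(Rational(1, 7), Mul(Add(6, x), Mul(2, x))) = Mul(Rational(1, 7), Mul(2, x, Add(6, x))) = Mul(Rational(2, 7), x, Add(6, x)))
R = 394 (R = Add(314, Mul(Rational(2, 7), 14, Add(6, 14))) = Add(314, Mul(Rational(2, 7), 14, 20)) = Add(314, 80) = 394)
Add(Function('K')(Function('N')(-5)), Mul(-1, R)) = Add(Rational(205, 3), Mul(-1, 394)) = Add(Rational(205, 3), -394) = Rational(-977, 3)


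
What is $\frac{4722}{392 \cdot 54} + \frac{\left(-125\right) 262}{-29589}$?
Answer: $\frac{6610883}{4970952} \approx 1.3299$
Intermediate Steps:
$\frac{4722}{392 \cdot 54} + \frac{\left(-125\right) 262}{-29589} = \frac{4722}{21168} - - \frac{32750}{29589} = 4722 \cdot \frac{1}{21168} + \frac{32750}{29589} = \frac{787}{3528} + \frac{32750}{29589} = \frac{6610883}{4970952}$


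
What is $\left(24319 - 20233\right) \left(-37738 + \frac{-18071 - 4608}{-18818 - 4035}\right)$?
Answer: $- \frac{3523782069810}{22853} \approx -1.5419 \cdot 10^{8}$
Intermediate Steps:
$\left(24319 - 20233\right) \left(-37738 + \frac{-18071 - 4608}{-18818 - 4035}\right) = 4086 \left(-37738 - \frac{22679}{-22853}\right) = 4086 \left(-37738 - - \frac{22679}{22853}\right) = 4086 \left(-37738 + \frac{22679}{22853}\right) = 4086 \left(- \frac{862403835}{22853}\right) = - \frac{3523782069810}{22853}$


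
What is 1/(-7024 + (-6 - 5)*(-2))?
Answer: -1/7002 ≈ -0.00014282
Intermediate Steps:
1/(-7024 + (-6 - 5)*(-2)) = 1/(-7024 - 11*(-2)) = 1/(-7024 + 22) = 1/(-7002) = -1/7002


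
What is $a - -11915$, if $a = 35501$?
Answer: $47416$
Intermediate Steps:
$a - -11915 = 35501 - -11915 = 35501 + 11915 = 47416$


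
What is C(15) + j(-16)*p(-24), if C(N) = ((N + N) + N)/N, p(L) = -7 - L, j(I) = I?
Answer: -269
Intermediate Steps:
C(N) = 3 (C(N) = (2*N + N)/N = (3*N)/N = 3)
C(15) + j(-16)*p(-24) = 3 - 16*(-7 - 1*(-24)) = 3 - 16*(-7 + 24) = 3 - 16*17 = 3 - 272 = -269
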